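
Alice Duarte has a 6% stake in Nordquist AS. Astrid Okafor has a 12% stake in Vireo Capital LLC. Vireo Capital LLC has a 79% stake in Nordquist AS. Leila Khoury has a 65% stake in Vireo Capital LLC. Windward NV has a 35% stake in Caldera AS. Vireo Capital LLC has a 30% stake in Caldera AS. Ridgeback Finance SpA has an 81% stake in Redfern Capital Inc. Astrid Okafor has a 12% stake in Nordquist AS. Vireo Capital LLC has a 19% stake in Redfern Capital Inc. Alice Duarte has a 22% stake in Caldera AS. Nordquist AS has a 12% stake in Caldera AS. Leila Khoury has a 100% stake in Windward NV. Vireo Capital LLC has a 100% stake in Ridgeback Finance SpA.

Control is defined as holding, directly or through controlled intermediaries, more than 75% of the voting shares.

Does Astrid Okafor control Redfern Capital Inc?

No

Astrid's largest direct stake is 12% in Vireo, which does not meet the threshold, so Astrid controls no company.
Neither Astrid nor any entity Astrid controls holds any voting interest in Redfern.
So Astrid does not control Redfern.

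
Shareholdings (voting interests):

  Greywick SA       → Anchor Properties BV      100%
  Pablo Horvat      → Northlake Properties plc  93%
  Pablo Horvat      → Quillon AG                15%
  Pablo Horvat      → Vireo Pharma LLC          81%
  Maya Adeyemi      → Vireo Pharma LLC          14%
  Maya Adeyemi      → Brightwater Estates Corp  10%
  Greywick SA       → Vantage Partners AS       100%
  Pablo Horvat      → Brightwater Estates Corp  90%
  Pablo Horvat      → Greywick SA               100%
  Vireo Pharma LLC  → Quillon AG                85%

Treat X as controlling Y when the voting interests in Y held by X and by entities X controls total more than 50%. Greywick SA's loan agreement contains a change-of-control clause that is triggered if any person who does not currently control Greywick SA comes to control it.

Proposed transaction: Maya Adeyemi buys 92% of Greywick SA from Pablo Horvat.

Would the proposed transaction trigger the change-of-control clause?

Yes

The purchase adds only to Maya's holdings (Pablo's stake shrinks), so Maya is the only person who could newly come to control Greywick.
Maya's largest direct stake is 14% in Vireo, which does not meet the threshold, so Maya controls no company.
Neither Maya nor any entity Maya controls holds any voting interest in Greywick.
So before the transaction, Maya does not control Greywick.
After the purchase, Maya holds 92% of Greywick directly, and Pablo's stake falls to 8%.
Maya holds 92% of Greywick, so Maya controls Greywick.
Maya did not control Greywick before and does after, so the clause is triggered.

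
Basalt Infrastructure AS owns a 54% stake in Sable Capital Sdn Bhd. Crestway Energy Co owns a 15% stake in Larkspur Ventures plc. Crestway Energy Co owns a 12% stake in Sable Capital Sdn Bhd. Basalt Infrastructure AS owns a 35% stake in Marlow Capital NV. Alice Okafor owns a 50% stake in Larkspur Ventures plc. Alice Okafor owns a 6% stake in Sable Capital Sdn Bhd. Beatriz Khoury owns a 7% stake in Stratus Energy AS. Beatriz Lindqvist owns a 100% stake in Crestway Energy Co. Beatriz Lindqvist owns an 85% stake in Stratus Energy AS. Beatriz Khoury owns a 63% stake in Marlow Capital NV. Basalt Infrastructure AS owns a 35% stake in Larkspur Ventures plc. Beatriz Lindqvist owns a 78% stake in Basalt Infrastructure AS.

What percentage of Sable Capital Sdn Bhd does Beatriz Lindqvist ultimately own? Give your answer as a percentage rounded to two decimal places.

Beatriz Lindqvist reaches Sable along 2 paths.
Via Basalt: 78% × 54% = 42.12%.
Via Crestway: 100% × 12% = 12%.
Total: 42.12% + 12% = 54.12%.

54.12%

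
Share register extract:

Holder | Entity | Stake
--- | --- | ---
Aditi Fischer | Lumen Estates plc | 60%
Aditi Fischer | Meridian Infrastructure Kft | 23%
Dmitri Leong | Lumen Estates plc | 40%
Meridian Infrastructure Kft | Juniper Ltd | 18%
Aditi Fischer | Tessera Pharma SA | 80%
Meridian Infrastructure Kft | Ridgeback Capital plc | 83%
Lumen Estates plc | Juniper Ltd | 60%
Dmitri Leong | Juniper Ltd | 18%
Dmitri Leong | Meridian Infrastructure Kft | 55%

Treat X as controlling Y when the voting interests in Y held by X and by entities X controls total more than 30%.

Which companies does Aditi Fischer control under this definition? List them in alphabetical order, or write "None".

Aditi holds 60% of Lumen, so Aditi controls Lumen.
Lumen holds 60% of Juniper, so Aditi controls Juniper.
Aditi holds 80% of Tessera, so Aditi controls Tessera.
No other company's threshold is met.

Juniper Ltd, Lumen Estates plc, Tessera Pharma SA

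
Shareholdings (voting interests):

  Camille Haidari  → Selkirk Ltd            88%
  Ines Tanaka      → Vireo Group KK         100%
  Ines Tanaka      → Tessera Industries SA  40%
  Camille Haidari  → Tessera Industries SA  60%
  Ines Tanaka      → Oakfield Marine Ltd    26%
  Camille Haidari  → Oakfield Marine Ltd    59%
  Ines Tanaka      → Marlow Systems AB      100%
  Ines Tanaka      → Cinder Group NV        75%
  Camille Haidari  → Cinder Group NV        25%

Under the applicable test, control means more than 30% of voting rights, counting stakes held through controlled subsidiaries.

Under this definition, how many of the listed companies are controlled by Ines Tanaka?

Ines holds 75% of Cinder, so Ines controls Cinder.
Ines holds 40% of Tessera, so Ines controls Tessera.
Ines holds 100% of Vireo, so Ines controls Vireo.
Ines holds 100% of Marlow, so Ines controls Marlow.
No other company's threshold is met.
Ines controls 4 companies.

4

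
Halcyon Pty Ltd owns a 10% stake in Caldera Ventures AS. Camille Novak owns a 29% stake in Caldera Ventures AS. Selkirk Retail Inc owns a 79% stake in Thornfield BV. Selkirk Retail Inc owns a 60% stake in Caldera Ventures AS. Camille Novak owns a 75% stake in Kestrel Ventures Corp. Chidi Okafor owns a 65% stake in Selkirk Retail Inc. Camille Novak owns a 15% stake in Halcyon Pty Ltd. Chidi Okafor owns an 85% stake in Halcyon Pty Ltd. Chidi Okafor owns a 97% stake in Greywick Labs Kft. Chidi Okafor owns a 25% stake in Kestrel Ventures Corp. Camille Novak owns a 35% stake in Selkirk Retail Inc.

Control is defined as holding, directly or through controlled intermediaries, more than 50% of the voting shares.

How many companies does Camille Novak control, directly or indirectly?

Camille holds 75% of Kestrel, so Camille controls Kestrel.
No other company's threshold is met.
Camille controls 1 company.

1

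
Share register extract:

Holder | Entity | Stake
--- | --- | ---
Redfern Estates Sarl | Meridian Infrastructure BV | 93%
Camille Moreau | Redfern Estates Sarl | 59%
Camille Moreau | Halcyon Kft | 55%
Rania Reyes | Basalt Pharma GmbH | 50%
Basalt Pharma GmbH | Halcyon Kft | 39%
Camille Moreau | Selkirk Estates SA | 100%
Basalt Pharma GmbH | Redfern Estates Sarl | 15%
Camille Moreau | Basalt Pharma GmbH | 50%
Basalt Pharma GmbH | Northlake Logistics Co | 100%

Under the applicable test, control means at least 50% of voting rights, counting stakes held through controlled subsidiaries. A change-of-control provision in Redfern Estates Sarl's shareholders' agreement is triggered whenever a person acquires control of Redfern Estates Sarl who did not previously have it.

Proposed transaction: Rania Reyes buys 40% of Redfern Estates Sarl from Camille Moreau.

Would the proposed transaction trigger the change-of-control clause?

Yes

The purchase adds only to Rania's holdings (Camille's stake shrinks), so Rania is the only person who could newly come to control Redfern.
Rania holds 50% of Basalt, so Rania controls Basalt.
Basalt holds 100% of Northlake, so Rania controls Northlake.
In Redfern, Rania's side holds only 15%, not ≥ 50%.
So before the transaction, Rania does not control Redfern.
After the purchase, Rania holds 40% of Redfern directly, and Camille's stake falls to 19%.
Basalt and Rania together hold 15% + 40% = 55% of Redfern, so Rania controls Redfern.
Rania did not control Redfern before and does after, so the clause is triggered.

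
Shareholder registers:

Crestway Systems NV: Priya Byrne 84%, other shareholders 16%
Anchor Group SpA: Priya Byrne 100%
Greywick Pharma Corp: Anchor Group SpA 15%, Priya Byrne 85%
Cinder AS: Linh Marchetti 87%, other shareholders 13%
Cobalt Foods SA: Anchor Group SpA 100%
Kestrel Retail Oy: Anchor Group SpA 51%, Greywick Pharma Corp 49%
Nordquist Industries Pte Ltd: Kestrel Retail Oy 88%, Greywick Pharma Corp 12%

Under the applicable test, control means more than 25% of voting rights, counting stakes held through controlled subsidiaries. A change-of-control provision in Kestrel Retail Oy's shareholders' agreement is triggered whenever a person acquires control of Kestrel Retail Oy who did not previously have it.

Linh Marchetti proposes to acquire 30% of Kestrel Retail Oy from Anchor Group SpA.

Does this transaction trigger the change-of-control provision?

Yes

The purchase adds only to Linh's holdings (Anchor's stake shrinks), so Linh is the only person who could newly come to control Kestrel.
Linh holds 87% of Cinder, so Linh controls Cinder.
Neither Linh nor any entity Linh controls holds any voting interest in Kestrel.
So before the transaction, Linh does not control Kestrel.
After the purchase, Linh holds 30% of Kestrel directly, and Anchor's stake falls to 21%.
Linh holds 30% of Kestrel, so Linh controls Kestrel.
Linh did not control Kestrel before and does after, so the clause is triggered.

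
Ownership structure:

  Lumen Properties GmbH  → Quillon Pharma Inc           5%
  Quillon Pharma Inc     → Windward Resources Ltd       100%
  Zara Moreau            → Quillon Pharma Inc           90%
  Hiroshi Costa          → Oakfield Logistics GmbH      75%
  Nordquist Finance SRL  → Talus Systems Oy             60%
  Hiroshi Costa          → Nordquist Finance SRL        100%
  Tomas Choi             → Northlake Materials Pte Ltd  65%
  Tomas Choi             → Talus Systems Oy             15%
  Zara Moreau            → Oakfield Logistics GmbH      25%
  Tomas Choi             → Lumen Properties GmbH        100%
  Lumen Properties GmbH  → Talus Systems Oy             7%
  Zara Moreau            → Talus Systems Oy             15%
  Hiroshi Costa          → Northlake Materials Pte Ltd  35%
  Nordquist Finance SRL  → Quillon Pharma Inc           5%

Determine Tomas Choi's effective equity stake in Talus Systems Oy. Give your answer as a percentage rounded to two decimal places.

Tomas reaches Talus along 2 paths.
Direct stake: 15% = 15%.
Via Lumen: 100% × 7% = 7%.
Total: 15% + 7% = 22%.
Rounded: 22.00%.

22.00%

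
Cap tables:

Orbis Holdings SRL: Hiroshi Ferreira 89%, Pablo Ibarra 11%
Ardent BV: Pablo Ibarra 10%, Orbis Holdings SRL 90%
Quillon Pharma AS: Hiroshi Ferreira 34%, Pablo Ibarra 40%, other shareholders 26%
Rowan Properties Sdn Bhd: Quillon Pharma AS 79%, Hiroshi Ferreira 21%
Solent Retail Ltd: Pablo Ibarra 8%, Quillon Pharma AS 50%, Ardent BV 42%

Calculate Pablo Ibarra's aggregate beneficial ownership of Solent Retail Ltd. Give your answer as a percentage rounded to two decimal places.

36.36%

Pablo reaches Solent along 4 paths.
Direct stake: 8% = 8%.
Via Quillon: 40% × 50% = 20%.
Via Ardent: 10% × 42% = 4.2%.
Via Orbis → Ardent: 11% × 90% × 42% = 4.158%.
Total: 8% + 20% + 4.2% + 4.158% = 36.358%.
Rounded: 36.36%.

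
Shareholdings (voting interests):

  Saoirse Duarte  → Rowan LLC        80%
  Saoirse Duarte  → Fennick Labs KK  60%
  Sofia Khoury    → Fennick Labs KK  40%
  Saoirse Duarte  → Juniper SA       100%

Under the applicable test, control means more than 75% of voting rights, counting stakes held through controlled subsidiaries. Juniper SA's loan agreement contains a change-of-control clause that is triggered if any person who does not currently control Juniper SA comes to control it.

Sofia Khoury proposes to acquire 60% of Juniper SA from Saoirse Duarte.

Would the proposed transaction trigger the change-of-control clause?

The purchase adds only to Sofia's holdings (Saoirse's stake shrinks), so Sofia is the only person who could newly come to control Juniper.
Sofia's largest direct stake is 40% in Fennick, which does not meet the threshold, so Sofia controls no company.
Neither Sofia nor any entity Sofia controls holds any voting interest in Juniper.
So before the transaction, Sofia does not control Juniper.
After the purchase, Sofia holds 60% of Juniper directly, and Saoirse's stake falls to 40%.
After the transaction, Sofia's side holds 60% of Juniper, not > 75%, so Sofia still does not control Juniper.
No new person acquires control, so the clause is not triggered.

No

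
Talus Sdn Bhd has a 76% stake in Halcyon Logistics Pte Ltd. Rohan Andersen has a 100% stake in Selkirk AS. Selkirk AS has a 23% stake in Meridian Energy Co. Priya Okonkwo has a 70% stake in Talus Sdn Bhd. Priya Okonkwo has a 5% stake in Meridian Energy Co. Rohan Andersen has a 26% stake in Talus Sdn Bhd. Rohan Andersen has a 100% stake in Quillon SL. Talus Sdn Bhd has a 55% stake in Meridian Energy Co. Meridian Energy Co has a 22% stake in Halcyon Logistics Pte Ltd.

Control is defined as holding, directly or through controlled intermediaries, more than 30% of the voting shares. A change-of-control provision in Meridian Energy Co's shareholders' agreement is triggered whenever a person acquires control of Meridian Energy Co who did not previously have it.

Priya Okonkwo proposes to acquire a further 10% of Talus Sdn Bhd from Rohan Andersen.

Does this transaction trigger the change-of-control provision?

No

The purchase adds only to Priya's holdings (Rohan's stake shrinks), so Priya is the only person who could newly come to control Meridian.
Priya holds 70% of Talus, so Priya controls Talus.
Priya and Talus together hold 5% + 55% = 60% of Meridian, so Priya controls Meridian.
So Priya already controls Meridian before the transaction.
After the purchase, Priya's direct stake in Talus rises to 70% + 10% = 80%, and Rohan's stake falls to 16%.
Priya controlled Meridian already, so this is not a new person acquiring control; every other person's position is unchanged or reduced.
No new person acquires control, so the clause is not triggered.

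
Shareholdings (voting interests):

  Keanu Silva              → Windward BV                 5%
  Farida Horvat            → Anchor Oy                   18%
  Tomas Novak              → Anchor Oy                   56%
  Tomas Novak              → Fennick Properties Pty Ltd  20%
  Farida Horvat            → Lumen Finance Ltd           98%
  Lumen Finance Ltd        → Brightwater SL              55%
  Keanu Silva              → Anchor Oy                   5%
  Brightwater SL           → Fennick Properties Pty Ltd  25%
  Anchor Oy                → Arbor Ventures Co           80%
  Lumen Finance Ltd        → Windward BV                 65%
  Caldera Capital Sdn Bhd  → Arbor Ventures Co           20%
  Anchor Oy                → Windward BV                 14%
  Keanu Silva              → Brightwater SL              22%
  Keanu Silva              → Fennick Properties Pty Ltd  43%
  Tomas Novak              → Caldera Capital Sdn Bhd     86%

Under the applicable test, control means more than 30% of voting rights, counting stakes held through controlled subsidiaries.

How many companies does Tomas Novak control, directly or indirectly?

3

Tomas holds 86% of Caldera, so Tomas controls Caldera.
Tomas holds 56% of Anchor, so Tomas controls Anchor.
Caldera and Anchor together hold 20% + 80% = 100% of Arbor, so Tomas controls Arbor.
No other company's threshold is met.
Tomas controls 3 companies.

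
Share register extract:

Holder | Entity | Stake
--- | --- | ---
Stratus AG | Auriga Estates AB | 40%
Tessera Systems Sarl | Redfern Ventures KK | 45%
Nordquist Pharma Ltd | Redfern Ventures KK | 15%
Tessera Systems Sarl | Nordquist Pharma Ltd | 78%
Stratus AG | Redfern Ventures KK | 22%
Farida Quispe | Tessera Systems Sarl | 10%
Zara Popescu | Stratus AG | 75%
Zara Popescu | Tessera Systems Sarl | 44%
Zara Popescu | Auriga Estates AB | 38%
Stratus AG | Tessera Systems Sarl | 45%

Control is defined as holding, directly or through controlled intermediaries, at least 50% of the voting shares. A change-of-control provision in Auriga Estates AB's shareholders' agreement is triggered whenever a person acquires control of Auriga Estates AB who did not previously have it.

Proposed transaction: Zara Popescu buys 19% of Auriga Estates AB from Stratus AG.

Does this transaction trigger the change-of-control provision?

No

The purchase adds only to Zara's holdings (Stratus's stake shrinks), so Zara is the only person who could newly come to control Auriga.
Zara holds 75% of Stratus, so Zara controls Stratus.
Stratus and Zara together hold 40% + 38% = 78% of Auriga, so Zara controls Auriga.
So Zara already controls Auriga before the transaction.
After the purchase, Zara's direct stake in Auriga rises to 38% + 19% = 57%, and Stratus's stake falls to 21%.
Zara controlled Auriga already, so this is not a new person acquiring control; every other person's position is unchanged or reduced.
No new person acquires control, so the clause is not triggered.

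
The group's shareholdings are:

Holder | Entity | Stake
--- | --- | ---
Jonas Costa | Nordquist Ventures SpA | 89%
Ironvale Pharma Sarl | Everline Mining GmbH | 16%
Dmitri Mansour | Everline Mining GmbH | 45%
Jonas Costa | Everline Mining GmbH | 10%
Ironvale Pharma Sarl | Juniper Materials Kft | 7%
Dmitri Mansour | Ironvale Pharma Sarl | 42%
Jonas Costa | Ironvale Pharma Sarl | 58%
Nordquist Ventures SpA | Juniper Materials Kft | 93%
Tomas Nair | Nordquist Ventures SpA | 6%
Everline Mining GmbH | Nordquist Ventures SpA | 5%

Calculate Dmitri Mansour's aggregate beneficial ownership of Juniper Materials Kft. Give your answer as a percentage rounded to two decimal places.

5.34%

Dmitri reaches Juniper along 3 paths.
Via Ironvale: 42% × 7% = 2.94%.
Via Everline → Nordquist: 45% × 5% × 93% = 2.0925%.
Via Ironvale → Everline → Nordquist: 42% × 16% × 5% × 93% = 0.31248%.
Total: 2.94% + 2.0925% + 0.31248% = 5.34498%.
Rounded: 5.34%.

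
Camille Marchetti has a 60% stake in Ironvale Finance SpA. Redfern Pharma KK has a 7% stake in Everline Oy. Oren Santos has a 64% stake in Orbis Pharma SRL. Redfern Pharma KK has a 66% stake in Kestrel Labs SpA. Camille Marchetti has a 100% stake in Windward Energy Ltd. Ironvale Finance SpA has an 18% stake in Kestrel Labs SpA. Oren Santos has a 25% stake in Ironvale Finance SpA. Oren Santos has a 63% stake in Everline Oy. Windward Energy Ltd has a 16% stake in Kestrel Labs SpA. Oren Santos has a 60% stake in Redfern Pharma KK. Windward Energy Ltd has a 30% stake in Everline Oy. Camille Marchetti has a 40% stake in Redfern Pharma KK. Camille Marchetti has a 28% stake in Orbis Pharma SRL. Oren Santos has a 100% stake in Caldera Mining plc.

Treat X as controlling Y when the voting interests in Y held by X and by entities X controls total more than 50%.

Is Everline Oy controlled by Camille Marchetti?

Camille holds 100% of Windward, so Camille controls Windward.
Camille holds 60% of Ironvale, so Camille controls Ironvale.
In Everline, Camille's side holds only 30%, not > 50%.
So Camille does not control Everline.

No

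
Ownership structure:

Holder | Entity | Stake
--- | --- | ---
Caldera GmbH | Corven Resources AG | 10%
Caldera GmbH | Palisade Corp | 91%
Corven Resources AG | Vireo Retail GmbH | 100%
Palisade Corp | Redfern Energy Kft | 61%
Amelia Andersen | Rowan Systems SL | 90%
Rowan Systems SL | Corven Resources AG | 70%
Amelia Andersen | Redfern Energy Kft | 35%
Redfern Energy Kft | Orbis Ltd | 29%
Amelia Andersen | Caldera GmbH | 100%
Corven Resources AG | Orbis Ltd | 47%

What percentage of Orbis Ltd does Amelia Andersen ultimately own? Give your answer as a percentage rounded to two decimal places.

Amelia reaches Orbis along 4 paths.
Via Caldera → Palisade → Redfern: 100% × 91% × 61% × 29% = 16.0979%.
Via Redfern: 35% × 29% = 10.15%.
Via Rowan → Corven: 90% × 70% × 47% = 29.61%.
Via Caldera → Corven: 100% × 10% × 47% = 4.7%.
Total: 16.0979% + 10.15% + 29.61% + 4.7% = 60.5579%.
Rounded: 60.56%.

60.56%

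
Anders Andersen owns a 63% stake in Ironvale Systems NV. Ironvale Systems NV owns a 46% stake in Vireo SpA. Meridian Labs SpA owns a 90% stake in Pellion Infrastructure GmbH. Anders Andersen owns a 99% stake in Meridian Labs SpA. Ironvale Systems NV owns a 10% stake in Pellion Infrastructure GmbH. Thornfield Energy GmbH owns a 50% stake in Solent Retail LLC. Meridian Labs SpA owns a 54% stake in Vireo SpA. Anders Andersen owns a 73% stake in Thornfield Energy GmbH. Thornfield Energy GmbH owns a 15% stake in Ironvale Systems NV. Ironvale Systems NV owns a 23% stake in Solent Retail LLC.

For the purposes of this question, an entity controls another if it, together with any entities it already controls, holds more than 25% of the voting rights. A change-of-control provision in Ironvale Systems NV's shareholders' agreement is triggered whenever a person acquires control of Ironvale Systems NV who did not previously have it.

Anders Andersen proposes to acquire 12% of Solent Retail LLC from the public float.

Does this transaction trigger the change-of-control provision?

The purchase changes only Anders's holdings, so Anders is the only person who could newly come to control Ironvale.
Anders holds 73% of Thornfield, so Anders controls Thornfield.
Anders and Thornfield together hold 63% + 15% = 78% of Ironvale, so Anders controls Ironvale.
So Anders already controls Ironvale before the transaction.
After the purchase, Anders holds 12% of Solent directly.
Anders controlled Ironvale already, so this is not a new person acquiring control; every other person's position is unchanged or reduced.
No new person acquires control, so the clause is not triggered.

No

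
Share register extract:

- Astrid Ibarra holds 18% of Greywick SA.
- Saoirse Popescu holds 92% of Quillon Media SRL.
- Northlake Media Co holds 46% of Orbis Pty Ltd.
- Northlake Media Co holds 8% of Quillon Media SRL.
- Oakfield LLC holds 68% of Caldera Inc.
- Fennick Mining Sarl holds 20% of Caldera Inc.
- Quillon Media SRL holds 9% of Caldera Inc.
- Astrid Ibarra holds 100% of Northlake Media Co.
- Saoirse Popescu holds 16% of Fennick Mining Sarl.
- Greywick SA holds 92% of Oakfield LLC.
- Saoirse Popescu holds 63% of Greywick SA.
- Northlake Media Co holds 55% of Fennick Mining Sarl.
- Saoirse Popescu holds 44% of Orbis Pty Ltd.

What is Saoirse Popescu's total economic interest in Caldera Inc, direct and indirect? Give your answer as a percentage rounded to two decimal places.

50.89%

Saoirse reaches Caldera along 3 paths.
Via Fennick: 16% × 20% = 3.2%.
Via Greywick → Oakfield: 63% × 92% × 68% = 39.4128%.
Via Quillon: 92% × 9% = 8.28%.
Total: 3.2% + 39.4128% + 8.28% = 50.8928%.
Rounded: 50.89%.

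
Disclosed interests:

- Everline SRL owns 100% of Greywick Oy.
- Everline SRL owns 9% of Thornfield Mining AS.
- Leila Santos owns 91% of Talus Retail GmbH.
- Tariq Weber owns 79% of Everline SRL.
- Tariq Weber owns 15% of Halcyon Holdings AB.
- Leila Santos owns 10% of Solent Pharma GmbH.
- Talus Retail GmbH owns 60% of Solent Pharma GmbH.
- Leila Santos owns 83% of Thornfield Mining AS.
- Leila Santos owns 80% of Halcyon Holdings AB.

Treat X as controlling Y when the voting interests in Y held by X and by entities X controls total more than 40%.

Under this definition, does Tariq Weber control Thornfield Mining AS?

Tariq holds 79% of Everline, so Tariq controls Everline.
Everline holds 100% of Greywick, so Tariq controls Greywick.
In Thornfield, Tariq's side holds only 9%, not > 40%.
So Tariq does not control Thornfield.

No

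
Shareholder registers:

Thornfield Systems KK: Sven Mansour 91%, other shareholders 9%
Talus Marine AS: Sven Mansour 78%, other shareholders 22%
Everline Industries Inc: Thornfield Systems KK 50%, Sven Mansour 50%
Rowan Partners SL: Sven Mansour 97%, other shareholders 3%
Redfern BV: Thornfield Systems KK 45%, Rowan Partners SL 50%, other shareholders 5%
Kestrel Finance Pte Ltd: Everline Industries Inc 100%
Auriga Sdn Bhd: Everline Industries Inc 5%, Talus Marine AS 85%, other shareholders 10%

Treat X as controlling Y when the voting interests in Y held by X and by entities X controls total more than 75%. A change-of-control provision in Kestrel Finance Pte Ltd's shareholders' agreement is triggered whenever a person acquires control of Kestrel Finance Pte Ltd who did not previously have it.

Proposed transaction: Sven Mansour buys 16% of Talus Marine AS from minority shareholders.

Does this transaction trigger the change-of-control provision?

No

The purchase changes only Sven's holdings, so Sven is the only person who could newly come to control Kestrel.
Sven holds 91% of Thornfield, so Sven controls Thornfield.
Thornfield and Sven together hold 50% + 50% = 100% of Everline, so Sven controls Everline.
Everline holds 100% of Kestrel, so Sven controls Kestrel.
So Sven already controls Kestrel before the transaction.
After the purchase, Sven's direct stake in Talus rises to 78% + 16% = 94%.
Sven controlled Kestrel already, so this is not a new person acquiring control; every other person's position is unchanged or reduced.
No new person acquires control, so the clause is not triggered.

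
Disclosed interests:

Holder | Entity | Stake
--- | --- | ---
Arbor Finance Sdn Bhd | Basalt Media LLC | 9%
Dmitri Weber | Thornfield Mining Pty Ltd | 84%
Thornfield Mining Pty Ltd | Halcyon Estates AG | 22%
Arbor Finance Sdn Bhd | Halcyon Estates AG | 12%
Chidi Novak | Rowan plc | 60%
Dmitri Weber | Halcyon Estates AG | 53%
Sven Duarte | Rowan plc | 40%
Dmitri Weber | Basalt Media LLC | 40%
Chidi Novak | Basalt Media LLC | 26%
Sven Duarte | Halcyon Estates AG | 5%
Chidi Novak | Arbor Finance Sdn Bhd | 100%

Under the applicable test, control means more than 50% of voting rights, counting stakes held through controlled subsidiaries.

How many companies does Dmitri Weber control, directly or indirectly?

Dmitri holds 84% of Thornfield, so Dmitri controls Thornfield.
Dmitri and Thornfield together hold 53% + 22% = 75% of Halcyon, so Dmitri controls Halcyon.
No other company's threshold is met.
Dmitri controls 2 companies.

2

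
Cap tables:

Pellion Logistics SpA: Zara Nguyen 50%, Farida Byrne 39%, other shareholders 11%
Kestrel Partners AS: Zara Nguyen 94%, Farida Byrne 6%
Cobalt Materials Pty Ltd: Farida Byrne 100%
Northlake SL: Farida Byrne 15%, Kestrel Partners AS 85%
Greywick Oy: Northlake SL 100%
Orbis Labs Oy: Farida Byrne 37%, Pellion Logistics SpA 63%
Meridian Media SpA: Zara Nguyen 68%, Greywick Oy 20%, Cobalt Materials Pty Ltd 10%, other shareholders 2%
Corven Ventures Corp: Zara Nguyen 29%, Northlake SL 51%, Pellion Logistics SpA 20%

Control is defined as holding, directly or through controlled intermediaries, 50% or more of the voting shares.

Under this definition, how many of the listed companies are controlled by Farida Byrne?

1

Farida holds 100% of Cobalt, so Farida controls Cobalt.
No other company's threshold is met.
Farida controls 1 company.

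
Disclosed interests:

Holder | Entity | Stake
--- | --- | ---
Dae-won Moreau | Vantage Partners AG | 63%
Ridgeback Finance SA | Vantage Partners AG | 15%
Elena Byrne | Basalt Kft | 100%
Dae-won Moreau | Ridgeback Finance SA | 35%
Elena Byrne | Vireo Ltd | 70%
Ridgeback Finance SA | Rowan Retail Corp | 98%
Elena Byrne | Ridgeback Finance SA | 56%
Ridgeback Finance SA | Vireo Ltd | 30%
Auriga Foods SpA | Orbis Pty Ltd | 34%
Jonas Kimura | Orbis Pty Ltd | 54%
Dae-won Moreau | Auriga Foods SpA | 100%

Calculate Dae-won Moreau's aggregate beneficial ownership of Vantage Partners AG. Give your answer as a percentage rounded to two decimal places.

68.25%

Dae-won reaches Vantage along 2 paths.
Direct stake: 63% = 63%.
Via Ridgeback: 35% × 15% = 5.25%.
Total: 63% + 5.25% = 68.25%.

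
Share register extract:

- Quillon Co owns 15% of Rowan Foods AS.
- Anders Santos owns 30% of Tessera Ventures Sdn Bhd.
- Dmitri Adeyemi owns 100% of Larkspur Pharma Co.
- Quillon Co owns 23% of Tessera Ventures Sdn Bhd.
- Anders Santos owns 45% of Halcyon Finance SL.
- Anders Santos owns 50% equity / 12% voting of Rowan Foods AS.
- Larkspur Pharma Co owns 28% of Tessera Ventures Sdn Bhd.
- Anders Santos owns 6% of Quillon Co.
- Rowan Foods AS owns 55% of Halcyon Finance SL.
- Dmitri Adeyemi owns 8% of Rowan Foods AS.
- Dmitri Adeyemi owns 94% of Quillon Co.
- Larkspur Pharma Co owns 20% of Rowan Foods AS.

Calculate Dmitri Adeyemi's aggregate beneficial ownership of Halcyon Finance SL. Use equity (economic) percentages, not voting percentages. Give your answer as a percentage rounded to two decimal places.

Dmitri reaches Halcyon along 3 paths.
Via Rowan: 8% × 55% = 4.4%.
Via Larkspur → Rowan: 100% × 20% × 55% = 11%.
Via Quillon → Rowan: 94% × 15% × 55% = 7.755%.
Total: 4.4% + 11% + 7.755% = 23.155%.
Rounded: 23.16%.

23.16%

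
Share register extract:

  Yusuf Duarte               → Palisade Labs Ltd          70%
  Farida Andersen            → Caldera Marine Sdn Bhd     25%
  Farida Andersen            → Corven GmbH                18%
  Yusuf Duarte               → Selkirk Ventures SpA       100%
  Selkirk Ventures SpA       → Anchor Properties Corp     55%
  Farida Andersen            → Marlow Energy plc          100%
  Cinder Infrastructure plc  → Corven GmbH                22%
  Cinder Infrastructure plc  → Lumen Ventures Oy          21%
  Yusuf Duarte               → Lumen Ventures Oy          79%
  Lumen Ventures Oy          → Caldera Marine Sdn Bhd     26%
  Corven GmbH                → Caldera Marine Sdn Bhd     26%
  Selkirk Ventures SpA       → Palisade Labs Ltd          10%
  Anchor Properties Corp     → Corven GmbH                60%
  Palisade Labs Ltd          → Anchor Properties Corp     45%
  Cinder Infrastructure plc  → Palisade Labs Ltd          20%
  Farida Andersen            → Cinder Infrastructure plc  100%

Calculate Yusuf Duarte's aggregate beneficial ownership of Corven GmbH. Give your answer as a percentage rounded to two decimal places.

Yusuf reaches Corven along 3 paths.
Via Palisade → Anchor: 70% × 45% × 60% = 18.9%.
Via Selkirk → Palisade → Anchor: 100% × 10% × 45% × 60% = 2.7%.
Via Selkirk → Anchor: 100% × 55% × 60% = 33%.
Total: 18.9% + 2.7% + 33% = 54.6%.
Rounded: 54.60%.

54.60%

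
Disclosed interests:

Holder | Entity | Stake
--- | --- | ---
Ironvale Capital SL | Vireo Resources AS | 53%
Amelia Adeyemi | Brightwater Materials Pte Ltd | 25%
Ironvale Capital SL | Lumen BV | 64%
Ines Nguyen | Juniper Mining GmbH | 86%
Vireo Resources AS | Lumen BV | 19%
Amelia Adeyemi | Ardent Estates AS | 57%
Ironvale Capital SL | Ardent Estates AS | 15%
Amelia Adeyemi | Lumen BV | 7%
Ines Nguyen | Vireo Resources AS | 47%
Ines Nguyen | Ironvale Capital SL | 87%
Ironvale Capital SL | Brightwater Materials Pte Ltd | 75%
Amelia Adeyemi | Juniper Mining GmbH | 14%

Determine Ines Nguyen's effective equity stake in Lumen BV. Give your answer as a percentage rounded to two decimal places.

73.37%

Ines reaches Lumen along 3 paths.
Via Ironvale → Vireo: 87% × 53% × 19% = 8.7609%.
Via Vireo: 47% × 19% = 8.93%.
Via Ironvale: 87% × 64% = 55.68%.
Total: 8.7609% + 8.93% + 55.68% = 73.3709%.
Rounded: 73.37%.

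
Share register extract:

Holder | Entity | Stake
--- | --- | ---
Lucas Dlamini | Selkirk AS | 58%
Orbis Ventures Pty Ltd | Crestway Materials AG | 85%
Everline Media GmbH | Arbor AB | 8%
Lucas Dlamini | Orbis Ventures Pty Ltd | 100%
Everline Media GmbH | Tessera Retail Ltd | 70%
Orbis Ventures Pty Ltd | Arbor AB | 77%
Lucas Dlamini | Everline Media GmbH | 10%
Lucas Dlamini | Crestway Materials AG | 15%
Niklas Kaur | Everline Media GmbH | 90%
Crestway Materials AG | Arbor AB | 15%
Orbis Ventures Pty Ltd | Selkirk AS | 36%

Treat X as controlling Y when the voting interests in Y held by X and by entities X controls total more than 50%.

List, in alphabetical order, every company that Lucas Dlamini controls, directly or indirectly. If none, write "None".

Lucas holds 100% of Orbis, so Lucas controls Orbis.
Lucas and Orbis together hold 15% + 85% = 100% of Crestway, so Lucas controls Crestway.
Lucas and Orbis together hold 58% + 36% = 94% of Selkirk, so Lucas controls Selkirk.
Crestway and Orbis together hold 15% + 77% = 92% of Arbor, so Lucas controls Arbor.
No other company's threshold is met.

Arbor AB, Crestway Materials AG, Orbis Ventures Pty Ltd, Selkirk AS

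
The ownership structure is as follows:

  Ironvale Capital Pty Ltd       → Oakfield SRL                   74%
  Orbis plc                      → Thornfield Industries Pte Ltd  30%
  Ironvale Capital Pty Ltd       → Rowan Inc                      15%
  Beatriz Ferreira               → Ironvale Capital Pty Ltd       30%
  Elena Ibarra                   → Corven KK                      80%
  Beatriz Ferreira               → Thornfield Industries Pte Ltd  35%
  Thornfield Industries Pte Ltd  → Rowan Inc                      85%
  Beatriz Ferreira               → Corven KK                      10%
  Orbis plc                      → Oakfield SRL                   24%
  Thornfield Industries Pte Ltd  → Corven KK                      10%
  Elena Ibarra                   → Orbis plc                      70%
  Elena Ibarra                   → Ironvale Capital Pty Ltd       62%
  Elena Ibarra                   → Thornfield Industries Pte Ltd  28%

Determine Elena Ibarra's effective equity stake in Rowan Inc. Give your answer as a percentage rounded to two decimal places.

50.95%

Elena reaches Rowan along 3 paths.
Via Thornfield: 28% × 85% = 23.8%.
Via Orbis → Thornfield: 70% × 30% × 85% = 17.85%.
Via Ironvale: 62% × 15% = 9.3%.
Total: 23.8% + 17.85% + 9.3% = 50.95%.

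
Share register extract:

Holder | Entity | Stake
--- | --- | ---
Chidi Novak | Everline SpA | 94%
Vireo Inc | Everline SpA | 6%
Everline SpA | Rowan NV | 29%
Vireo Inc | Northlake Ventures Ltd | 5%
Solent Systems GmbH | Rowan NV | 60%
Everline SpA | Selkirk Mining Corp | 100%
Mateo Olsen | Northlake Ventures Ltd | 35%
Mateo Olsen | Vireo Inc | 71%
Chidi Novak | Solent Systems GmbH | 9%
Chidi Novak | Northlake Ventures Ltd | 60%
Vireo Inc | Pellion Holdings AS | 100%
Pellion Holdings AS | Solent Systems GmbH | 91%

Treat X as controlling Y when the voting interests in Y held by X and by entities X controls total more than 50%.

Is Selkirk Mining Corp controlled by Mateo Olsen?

No

Mateo holds 71% of Vireo, so Mateo controls Vireo.
Vireo holds 100% of Pellion, so Mateo controls Pellion.
Pellion holds 91% of Solent, so Mateo controls Solent.
Solent holds 60% of Rowan, so Mateo controls Rowan.
Neither Mateo nor any entity Mateo controls holds any voting interest in Selkirk.
So Mateo does not control Selkirk.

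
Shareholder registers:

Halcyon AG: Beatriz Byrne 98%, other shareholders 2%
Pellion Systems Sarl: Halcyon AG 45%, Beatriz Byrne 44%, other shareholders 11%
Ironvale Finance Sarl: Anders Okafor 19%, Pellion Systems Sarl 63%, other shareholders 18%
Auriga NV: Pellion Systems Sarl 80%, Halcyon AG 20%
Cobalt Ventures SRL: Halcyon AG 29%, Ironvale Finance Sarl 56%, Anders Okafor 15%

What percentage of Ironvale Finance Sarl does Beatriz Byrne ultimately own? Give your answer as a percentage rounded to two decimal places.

55.50%

Beatriz reaches Ironvale along 2 paths.
Via Halcyon → Pellion: 98% × 45% × 63% = 27.783%.
Via Pellion: 44% × 63% = 27.72%.
Total: 27.783% + 27.72% = 55.503%.
Rounded: 55.50%.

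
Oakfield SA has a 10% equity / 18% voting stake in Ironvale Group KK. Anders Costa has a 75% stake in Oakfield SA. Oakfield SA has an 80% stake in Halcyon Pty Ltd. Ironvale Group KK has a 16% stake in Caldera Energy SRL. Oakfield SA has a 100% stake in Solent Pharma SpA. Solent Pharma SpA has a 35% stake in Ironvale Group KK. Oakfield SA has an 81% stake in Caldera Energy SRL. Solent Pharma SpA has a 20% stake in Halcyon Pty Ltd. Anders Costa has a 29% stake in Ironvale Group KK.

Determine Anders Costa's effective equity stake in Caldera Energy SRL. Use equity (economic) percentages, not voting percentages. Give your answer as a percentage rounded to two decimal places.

Anders reaches Caldera along 4 paths.
Via Oakfield: 75% × 81% = 60.75%.
Via Oakfield → Solent → Ironvale: 75% × 100% × 35% × 16% = 4.2%.
Via Oakfield → Ironvale: 75% × 10% × 16% = 1.2%.
Via Ironvale: 29% × 16% = 4.64%.
Total: 60.75% + 4.2% + 1.2% + 4.64% = 70.79%.

70.79%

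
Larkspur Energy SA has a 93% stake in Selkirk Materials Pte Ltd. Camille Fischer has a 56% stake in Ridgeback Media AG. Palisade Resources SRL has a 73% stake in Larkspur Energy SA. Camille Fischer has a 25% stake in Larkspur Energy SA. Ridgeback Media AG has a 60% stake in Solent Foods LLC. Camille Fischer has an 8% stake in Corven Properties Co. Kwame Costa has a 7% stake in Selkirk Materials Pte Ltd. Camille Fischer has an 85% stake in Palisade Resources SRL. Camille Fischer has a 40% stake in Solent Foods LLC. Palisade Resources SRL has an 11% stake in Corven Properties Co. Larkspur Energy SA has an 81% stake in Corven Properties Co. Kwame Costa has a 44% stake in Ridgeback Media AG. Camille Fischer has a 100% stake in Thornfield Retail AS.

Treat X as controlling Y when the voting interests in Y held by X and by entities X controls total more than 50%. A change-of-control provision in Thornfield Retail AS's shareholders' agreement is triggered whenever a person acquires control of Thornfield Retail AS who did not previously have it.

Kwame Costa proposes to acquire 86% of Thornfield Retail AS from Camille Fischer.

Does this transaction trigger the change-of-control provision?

Yes

The purchase adds only to Kwame's holdings (Camille's stake shrinks), so Kwame is the only person who could newly come to control Thornfield.
Kwame's largest direct stake is 44% in Ridgeback, which does not meet the threshold, so Kwame controls no company.
Neither Kwame nor any entity Kwame controls holds any voting interest in Thornfield.
So before the transaction, Kwame does not control Thornfield.
After the purchase, Kwame holds 86% of Thornfield directly, and Camille's stake falls to 14%.
Kwame holds 86% of Thornfield, so Kwame controls Thornfield.
Kwame did not control Thornfield before and does after, so the clause is triggered.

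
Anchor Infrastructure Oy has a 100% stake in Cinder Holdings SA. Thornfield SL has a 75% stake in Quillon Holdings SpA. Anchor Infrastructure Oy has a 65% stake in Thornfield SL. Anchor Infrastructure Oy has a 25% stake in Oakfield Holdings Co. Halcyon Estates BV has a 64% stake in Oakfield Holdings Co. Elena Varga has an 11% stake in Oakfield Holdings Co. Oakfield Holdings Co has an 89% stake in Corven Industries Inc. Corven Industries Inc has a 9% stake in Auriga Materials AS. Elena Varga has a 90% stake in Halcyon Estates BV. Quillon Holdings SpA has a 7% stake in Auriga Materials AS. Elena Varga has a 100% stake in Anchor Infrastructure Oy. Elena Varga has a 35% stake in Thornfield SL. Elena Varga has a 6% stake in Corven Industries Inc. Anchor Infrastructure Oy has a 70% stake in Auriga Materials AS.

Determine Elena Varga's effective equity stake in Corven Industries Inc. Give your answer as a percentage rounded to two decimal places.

89.30%

Elena reaches Corven along 4 paths.
Via Anchor → Oakfield: 100% × 25% × 89% = 22.25%.
Via Oakfield: 11% × 89% = 9.79%.
Via Halcyon → Oakfield: 90% × 64% × 89% = 51.264%.
Direct stake: 6% = 6%.
Total: 22.25% + 9.79% + 51.264% + 6% = 89.304%.
Rounded: 89.30%.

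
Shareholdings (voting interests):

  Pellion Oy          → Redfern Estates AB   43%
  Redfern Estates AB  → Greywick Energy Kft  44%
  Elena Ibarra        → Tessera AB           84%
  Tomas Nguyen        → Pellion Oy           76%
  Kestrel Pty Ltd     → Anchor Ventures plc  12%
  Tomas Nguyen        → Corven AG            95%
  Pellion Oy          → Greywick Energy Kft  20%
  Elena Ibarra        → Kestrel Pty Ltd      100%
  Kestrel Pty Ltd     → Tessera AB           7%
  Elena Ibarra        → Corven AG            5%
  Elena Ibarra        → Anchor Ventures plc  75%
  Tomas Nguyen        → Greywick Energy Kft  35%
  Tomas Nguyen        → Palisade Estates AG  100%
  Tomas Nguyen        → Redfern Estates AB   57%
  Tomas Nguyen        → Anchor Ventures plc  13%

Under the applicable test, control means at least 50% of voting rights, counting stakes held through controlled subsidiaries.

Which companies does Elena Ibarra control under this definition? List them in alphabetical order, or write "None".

Elena holds 100% of Kestrel, so Elena controls Kestrel.
Kestrel and Elena together hold 7% + 84% = 91% of Tessera, so Elena controls Tessera.
Elena and Kestrel together hold 75% + 12% = 87% of Anchor, so Elena controls Anchor.
No other company's threshold is met.

Anchor Ventures plc, Kestrel Pty Ltd, Tessera AB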